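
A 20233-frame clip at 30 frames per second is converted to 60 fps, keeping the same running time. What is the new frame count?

Target frames = source frames × (target rate / source rate) = 20233 × (60)/(30) = 20233 × 2 = 40466.

40466 frames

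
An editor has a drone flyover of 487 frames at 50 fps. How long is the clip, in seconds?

9.74 seconds

Running time = 487 / (50) = 9.74 s.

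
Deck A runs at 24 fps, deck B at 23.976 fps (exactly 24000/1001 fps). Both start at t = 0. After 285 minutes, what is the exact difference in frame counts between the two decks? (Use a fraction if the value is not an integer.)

285 min = 17100 s.
A emits 24 × 17100 = 410400 frames; B emits 24000/1001 × 17100 = 410400000/1001.
Difference = 410400/1001 frames (≈ 409.9900); B is behind A.

410400/1001 frames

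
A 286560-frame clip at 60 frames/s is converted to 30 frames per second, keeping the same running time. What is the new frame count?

Target frames = source frames × (target rate / source rate) = 286560 × (30)/(60) = 286560 × 1/2 = 143280.

143280 frames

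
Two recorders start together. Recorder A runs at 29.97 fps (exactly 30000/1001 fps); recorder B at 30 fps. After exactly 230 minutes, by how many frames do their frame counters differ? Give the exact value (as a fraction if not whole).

230 min = 13800 s.
A emits 30000/1001 × 13800 = 414000000/1001 frames; B emits 30 × 13800 = 414000.
Difference = 414000/1001 frames (≈ 413.5864); B is ahead of A.

414000/1001 frames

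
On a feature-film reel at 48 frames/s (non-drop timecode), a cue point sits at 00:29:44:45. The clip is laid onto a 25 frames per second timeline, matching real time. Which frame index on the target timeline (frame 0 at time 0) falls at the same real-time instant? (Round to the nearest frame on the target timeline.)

frame 44623

Source frame index: (0×3600 + 29×60 + 44) × 48 + 45 = 85677.
Real time: 85677 / (48) = 28559/16 s.
Target frame: (28559/16) × (25) = 713975/16 ≈ 44623.438 → 44623.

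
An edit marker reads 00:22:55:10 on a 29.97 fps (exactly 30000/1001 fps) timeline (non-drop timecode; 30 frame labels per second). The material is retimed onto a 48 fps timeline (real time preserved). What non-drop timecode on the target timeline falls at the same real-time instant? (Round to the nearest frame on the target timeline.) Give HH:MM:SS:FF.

00:22:56:34

Source frame index: (0×3600 + 22×60 + 55) × 30 + 10 = 41260.
Real time: 41260 / (30000/1001) = 2065063/1500 s.
Target frame: (2065063/1500) × (48) = 8260252/125 ≈ 66082.016 → 66082.
At 48 labels/s: frame 66082 → 00:22:56:34.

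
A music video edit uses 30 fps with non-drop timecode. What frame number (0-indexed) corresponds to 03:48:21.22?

411052

Total seconds to the label: (3 × 3600 + 48 × 60 + 21) = 13701.
Frame index = 13701 × 30 + 22 = 411052.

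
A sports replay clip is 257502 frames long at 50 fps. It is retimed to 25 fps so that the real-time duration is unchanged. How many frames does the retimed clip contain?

Frames at target rate = 257502 × (25) / (50) = 128751.

128751 frames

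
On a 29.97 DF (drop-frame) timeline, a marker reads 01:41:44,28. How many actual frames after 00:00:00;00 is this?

182966

As if non-drop at 30 labels/s: (1 × 3600 + 41 × 60 + 44) × 30 + 28 = 183148.
Minute boundaries passed: 101; those not divisible by 10: 101 − 10 = 91; dropped labels = 2 × 91 = 182.
Actual frame index = 183148 − 182 = 182966.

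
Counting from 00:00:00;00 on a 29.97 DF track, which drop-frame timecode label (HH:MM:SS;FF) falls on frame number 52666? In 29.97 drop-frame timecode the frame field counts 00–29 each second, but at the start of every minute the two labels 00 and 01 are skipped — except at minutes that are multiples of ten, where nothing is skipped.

Ten DF minutes hold 17982 frames, so frame 52666 lies in block 2 (frames 35964–53945) with 16702 frames into that block.
The block's first minute is 1800 frames and the rest 1798 each; 16702 frames reaches minute 9, so 2 × 18 + 9 × 2 = 54 labels have been skipped so far.
Adding those back, label number 52666 + 54 = 52720 at 30 labels/s is 1757 s + 10 f = 0 h 29 min 17 s frame 10, i.e. 00:29:17;10.

00:29:17;10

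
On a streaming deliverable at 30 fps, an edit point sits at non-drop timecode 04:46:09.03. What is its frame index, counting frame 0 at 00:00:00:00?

Total seconds to the label: (4 × 3600 + 46 × 60 + 9) = 17169.
Frame index = 17169 × 30 + 3 = 515073.

frame 515073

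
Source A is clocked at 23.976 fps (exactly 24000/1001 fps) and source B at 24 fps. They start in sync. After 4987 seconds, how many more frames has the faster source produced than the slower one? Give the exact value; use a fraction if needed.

119688/1001 frames

A emits 24000/1001 × 4987 = 119688000/1001 frames; B emits 24 × 4987 = 119688.
Difference = 119688/1001 frames (≈ 119.5684); B is ahead of A.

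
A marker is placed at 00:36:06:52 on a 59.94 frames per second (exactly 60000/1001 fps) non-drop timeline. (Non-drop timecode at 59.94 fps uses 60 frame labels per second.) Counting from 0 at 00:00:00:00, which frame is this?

frame 130012

Total seconds to the label: (0 × 3600 + 36 × 60 + 6) = 2166.
Frame index = 2166 × 60 + 52 = 130012.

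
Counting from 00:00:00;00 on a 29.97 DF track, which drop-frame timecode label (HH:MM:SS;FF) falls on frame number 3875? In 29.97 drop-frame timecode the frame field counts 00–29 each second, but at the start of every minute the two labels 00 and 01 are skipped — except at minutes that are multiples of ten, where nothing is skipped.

Each 10-minute DF block holds 10 × 60 × 30 − 9 × 2 = 17982 frames. 3875 ÷ 17982 → 0 full blocks, remainder 3875.
Within the partial block the first minute is 1800 frames and each further minute 1798, so 2 further minute boundaries passed. Total skipped labels = 18 × 0 + 2 × 2 = 4.
Non-drop label index = 3875 + 4 = 3879; at 30 labels/s that is 00:02:09:09, i.e. DF 00:02:09;09.

00:02:09;09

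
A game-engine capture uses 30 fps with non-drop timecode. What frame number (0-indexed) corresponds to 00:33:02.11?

Total seconds to the label: (0 × 3600 + 33 × 60 + 2) = 1982.
Frame index = 1982 × 30 + 11 = 59471.

frame 59471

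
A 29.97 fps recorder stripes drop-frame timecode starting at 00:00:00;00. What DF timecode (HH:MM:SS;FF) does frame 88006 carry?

Each 10-minute DF block holds 10 × 60 × 30 − 9 × 2 = 17982 frames. 88006 ÷ 17982 → 4 full blocks, remainder 16078.
Within the partial block the first minute is 1800 frames and each further minute 1798, so 8 further minute boundaries passed. Total skipped labels = 18 × 4 + 2 × 8 = 88.
Non-drop label index = 88006 + 88 = 88094; at 30 labels/s that is 00:48:56:14, i.e. DF 00:48:56;14.

00:48:56;14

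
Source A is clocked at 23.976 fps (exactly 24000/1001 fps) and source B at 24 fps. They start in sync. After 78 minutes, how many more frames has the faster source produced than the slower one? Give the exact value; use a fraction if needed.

8640/77 frames

78 min = 4680 s.
A emits 24000/1001 × 4680 = 8640000/77 frames; B emits 24 × 4680 = 112320.
Difference = 8640/77 frames (≈ 112.2078); B is ahead of A.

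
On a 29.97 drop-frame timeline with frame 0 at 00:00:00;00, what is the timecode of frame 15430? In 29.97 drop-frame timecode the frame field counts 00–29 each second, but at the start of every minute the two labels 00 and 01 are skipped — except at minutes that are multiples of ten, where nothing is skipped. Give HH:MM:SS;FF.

Each 10-minute DF block holds 10 × 60 × 30 − 9 × 2 = 17982 frames. 15430 ÷ 17982 → 0 full blocks, remainder 15430.
Within the partial block the first minute is 1800 frames and each further minute 1798, so 8 further minute boundaries passed. Total skipped labels = 18 × 0 + 2 × 8 = 16.
Non-drop label index = 15430 + 16 = 15446; at 30 labels/s that is 00:08:34:26, i.e. DF 00:08:34;26.

00:08:34;26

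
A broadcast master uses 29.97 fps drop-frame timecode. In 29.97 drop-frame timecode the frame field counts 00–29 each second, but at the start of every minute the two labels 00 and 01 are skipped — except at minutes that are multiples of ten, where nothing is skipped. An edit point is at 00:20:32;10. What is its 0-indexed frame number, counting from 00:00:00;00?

36934

As if non-drop at 30 labels/s: (0 × 3600 + 20 × 60 + 32) × 30 + 10 = 36970.
Minute boundaries passed: 20; those not divisible by 10: 20 − 2 = 18; dropped labels = 2 × 18 = 36.
Actual frame index = 36970 − 36 = 36934.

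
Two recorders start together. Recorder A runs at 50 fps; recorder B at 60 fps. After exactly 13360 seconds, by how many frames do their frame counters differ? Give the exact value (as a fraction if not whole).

A emits 50 × 13360 = 668000 frames; B emits 60 × 13360 = 801600.
Difference = 133600 frames; B is ahead of A.

133600 frames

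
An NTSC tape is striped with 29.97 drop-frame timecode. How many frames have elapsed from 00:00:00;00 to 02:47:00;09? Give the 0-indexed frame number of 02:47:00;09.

300307

As if non-drop at 30 labels/s: (2 × 3600 + 47 × 60 + 0) × 30 + 9 = 300609.
Minute boundaries passed: 167; those not divisible by 10: 167 − 16 = 151; dropped labels = 2 × 151 = 302.
Actual frame index = 300609 − 302 = 300307.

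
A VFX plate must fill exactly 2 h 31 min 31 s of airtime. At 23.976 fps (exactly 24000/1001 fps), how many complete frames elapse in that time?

217966 frames

2 h 31 min 31 s = 9091 s.
Frames = 9091 × 24000/1001 = 218184000/1001 ≈ 217966.0340.
Complete frames: 217966.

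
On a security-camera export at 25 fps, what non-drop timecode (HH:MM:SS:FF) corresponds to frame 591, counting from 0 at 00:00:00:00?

00:00:23:16

591 ÷ 25 = 23 full seconds, remainder 16 frames.
23 s = 0 h 0 min 23 s.
Timecode: 00:00:23:16.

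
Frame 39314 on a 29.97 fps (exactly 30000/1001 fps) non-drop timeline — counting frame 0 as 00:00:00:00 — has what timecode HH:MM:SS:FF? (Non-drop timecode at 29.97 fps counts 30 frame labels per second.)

00:21:50:14

39314 ÷ 30 = 1310 full seconds, remainder 14 frames.
1310 s = 0 h 21 min 50 s.
Timecode: 00:21:50:14.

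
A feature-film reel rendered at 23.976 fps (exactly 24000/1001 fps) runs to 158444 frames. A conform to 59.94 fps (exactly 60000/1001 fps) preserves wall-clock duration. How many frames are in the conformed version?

396110 frames

Target frames = source frames × (target rate / source rate) = 158444 × (60000/1001)/(24000/1001) = 158444 × 5/2 = 396110.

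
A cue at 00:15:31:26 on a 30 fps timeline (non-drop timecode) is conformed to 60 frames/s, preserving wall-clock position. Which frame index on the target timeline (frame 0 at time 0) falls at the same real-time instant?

Source frame index: (0×3600 + 15×60 + 31) × 30 + 26 = 27956.
Real time: 27956 / (30) = 13978/15 s.
Target frame: (13978/15) × (60) = 55912.

frame 55912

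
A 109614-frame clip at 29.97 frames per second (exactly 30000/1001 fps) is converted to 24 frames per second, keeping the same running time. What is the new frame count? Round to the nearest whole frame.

Frames at target rate = 109614 × (24) / (30000/1001) = 54861807/625 ≈ 87778.891.
Nearest whole frame: 87779.

87779 frames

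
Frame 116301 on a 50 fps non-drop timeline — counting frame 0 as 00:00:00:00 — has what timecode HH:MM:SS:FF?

116301 ÷ 50 = 2326 full seconds, remainder 1 frame.
2326 s = 0 h 38 min 46 s.
Timecode: 00:38:46:01.

00:38:46:01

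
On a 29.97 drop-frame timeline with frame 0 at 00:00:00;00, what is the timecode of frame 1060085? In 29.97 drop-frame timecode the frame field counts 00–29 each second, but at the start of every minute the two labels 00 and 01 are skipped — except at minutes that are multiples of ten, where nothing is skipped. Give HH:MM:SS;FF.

Each 10-minute DF block holds 10 × 60 × 30 − 9 × 2 = 17982 frames. 1060085 ÷ 17982 → 58 full blocks, remainder 17129.
Within the partial block the first minute is 1800 frames and each further minute 1798, so 9 further minute boundaries passed. Total skipped labels = 18 × 58 + 2 × 9 = 1062.
Non-drop label index = 1060085 + 1062 = 1061147; at 30 labels/s that is 09:49:31:17, i.e. DF 09:49:31;17.

09:49:31;17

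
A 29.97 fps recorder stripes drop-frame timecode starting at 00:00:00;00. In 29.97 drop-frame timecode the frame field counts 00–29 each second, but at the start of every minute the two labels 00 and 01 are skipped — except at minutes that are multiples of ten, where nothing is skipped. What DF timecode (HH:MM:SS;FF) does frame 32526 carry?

00:18:05;10

Ten DF minutes hold 17982 frames, so frame 32526 lies in block 1 (frames 17982–35963) with 14544 frames into that block.
The block's first minute is 1800 frames and the rest 1798 each; 14544 frames reaches minute 8, so 1 × 18 + 8 × 2 = 34 labels have been skipped so far.
Adding those back, label number 32526 + 34 = 32560 at 30 labels/s is 1085 s + 10 f = 0 h 18 min 5 s frame 10, i.e. 00:18:05;10.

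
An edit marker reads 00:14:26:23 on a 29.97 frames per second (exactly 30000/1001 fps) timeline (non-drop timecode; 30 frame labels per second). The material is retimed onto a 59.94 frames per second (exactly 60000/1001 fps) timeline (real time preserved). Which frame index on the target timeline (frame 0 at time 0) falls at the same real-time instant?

frame 52006

Source frame index: (0×3600 + 14×60 + 26) × 30 + 23 = 26003.
Real time: 26003 / (30000/1001) = 26029003/30000 s.
Target frame: (26029003/30000) × (60000/1001) = 52006.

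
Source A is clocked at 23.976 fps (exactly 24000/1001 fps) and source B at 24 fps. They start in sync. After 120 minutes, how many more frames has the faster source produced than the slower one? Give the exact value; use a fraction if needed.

172800/1001 frames

120 min = 7200 s.
A emits 24000/1001 × 7200 = 172800000/1001 frames; B emits 24 × 7200 = 172800.
Difference = 172800/1001 frames (≈ 172.6274); B is ahead of A.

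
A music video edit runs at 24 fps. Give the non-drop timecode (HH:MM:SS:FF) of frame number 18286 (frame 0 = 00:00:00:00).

18286 ÷ 24 = 761 full seconds, remainder 22 frames.
761 s = 0 h 12 min 41 s.
Timecode: 00:12:41:22.

00:12:41:22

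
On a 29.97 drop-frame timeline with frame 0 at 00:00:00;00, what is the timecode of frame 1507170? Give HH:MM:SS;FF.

Ten DF minutes hold 17982 frames, so frame 1507170 lies in block 83 (frames 1492506–1510487) with 14664 frames into that block.
The block's first minute is 1800 frames and the rest 1798 each; 14664 frames reaches minute 8, so 83 × 18 + 8 × 2 = 1510 labels have been skipped so far.
Adding those back, label number 1507170 + 1510 = 1508680 at 30 labels/s is 50289 s + 10 f = 13 h 58 min 9 s frame 10, i.e. 13:58:09;10.

13:58:09;10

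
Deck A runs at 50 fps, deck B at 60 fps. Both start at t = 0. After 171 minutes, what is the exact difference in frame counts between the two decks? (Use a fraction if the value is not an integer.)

171 min = 10260 s.
A emits 50 × 10260 = 513000 frames; B emits 60 × 10260 = 615600.
Difference = 102600 frames; B is ahead of A.

102600 frames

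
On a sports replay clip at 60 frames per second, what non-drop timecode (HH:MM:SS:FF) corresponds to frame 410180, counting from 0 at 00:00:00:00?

01:53:56:20

410180 ÷ 60 = 6836 full seconds, remainder 20 frames.
6836 s = 1 h 53 min 56 s.
Timecode: 01:53:56:20.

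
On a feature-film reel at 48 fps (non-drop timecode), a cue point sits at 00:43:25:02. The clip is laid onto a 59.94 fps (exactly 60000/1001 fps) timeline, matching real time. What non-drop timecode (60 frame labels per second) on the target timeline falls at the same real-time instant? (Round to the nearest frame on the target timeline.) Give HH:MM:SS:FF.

Source frame index: (0×3600 + 43×60 + 25) × 48 + 2 = 125042.
Real time: 125042 / (48) = 62521/24 s.
Target frame: (62521/24) × (60000/1001) = 156302500/1001 ≈ 156146.354 → 156146.
At 60 labels/s: frame 156146 → 00:43:22:26.

00:43:22:26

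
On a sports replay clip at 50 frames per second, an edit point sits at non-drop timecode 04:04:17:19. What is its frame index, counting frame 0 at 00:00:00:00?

732869

Total seconds to the label: (4 × 3600 + 4 × 60 + 17) = 14657.
Frame index = 14657 × 50 + 19 = 732869.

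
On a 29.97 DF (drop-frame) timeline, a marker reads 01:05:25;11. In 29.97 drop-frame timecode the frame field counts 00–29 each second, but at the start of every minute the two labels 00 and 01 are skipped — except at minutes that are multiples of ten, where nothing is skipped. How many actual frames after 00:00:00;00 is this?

117643

Complete 10-minute blocks: 6, each 17982 frames → 107892.
Remaining 5 whole minutes in the current block: 1800 + 4 × 1798 = 8992 frames.
Within the current minute: 25 × 30 + 11 − 2 = 759 (labels ;00/;01 skipped at this minute). Total = 107892 + 8992 + 759 = 117643.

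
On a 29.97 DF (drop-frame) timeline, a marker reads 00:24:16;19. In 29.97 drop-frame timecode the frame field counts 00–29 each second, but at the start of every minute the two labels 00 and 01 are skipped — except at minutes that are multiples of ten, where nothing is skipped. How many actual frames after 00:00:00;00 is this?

As if non-drop at 30 labels/s: (0 × 3600 + 24 × 60 + 16) × 30 + 19 = 43699.
Minute boundaries passed: 24; those not divisible by 10: 24 − 2 = 22; dropped labels = 2 × 22 = 44.
Actual frame index = 43699 − 44 = 43655.

43655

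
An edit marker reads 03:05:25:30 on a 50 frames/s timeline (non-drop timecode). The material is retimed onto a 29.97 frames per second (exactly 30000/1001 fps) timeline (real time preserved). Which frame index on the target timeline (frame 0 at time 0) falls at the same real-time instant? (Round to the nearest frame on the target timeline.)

frame 333435

Source frame index: (3×3600 + 5×60 + 25) × 50 + 30 = 556280.
Real time: 556280 / (50) = 55628/5 s.
Target frame: (55628/5) × (30000/1001) = 333768000/1001 ≈ 333434.565 → 333435.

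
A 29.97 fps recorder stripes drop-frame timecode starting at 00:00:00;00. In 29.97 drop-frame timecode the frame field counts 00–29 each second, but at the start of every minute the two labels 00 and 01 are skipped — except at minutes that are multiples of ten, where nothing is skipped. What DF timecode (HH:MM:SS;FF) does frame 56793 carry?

Each 10-minute DF block holds 10 × 60 × 30 − 9 × 2 = 17982 frames. 56793 ÷ 17982 → 3 full blocks, remainder 2847.
Within the partial block the first minute is 1800 frames and each further minute 1798, so 1 further minute boundary passed. Total skipped labels = 18 × 3 + 2 × 1 = 56.
Non-drop label index = 56793 + 56 = 56849; at 30 labels/s that is 00:31:34:29, i.e. DF 00:31:34;29.

00:31:34;29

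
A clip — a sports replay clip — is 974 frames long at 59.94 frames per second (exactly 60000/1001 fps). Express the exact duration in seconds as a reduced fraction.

487487/30000 seconds

Running time = 974 ÷ (60000/1001) = 974 × 1001/60000 = 487487/30000 s.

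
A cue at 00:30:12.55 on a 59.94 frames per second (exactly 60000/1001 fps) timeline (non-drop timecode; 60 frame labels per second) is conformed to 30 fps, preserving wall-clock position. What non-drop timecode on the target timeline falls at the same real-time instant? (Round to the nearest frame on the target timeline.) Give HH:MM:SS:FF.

Source frame index: (0×3600 + 30×60 + 12) × 60 + 55 = 108775.
Real time: 108775 / (60000/1001) = 4355351/2400 s.
Target frame: (4355351/2400) × (30) = 4355351/80 ≈ 54441.887 → 54442.
At 30 labels/s: frame 54442 → 00:30:14:22.

00:30:14:22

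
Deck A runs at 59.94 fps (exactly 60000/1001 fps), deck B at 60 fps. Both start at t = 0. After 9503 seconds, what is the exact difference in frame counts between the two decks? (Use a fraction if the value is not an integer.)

A emits 60000/1001 × 9503 = 43860000/77 frames; B emits 60 × 9503 = 570180.
Difference = 43860/77 frames (≈ 569.6104); B is ahead of A.

43860/77 frames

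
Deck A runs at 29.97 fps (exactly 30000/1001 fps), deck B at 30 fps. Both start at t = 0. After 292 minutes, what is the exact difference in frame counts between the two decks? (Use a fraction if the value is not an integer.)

525600/1001 frames

292 min = 17520 s.
A emits 30000/1001 × 17520 = 525600000/1001 frames; B emits 30 × 17520 = 525600.
Difference = 525600/1001 frames (≈ 525.0749); B is ahead of A.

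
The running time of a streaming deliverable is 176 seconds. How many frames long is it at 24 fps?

4224 frames

Frames = 176 × 24 = 4224.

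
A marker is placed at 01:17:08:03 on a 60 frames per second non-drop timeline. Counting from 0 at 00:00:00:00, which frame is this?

277683

Total seconds to the label: (1 × 3600 + 17 × 60 + 8) = 4628.
Frame index = 4628 × 60 + 3 = 277683.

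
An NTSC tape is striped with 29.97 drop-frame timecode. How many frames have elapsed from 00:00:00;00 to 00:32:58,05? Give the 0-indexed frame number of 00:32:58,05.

59287

Complete 10-minute blocks: 3, each 17982 frames → 53946.
Remaining 2 whole minutes in the current block: 1800 + 1 × 1798 = 3598 frames.
Within the current minute: 58 × 30 + 5 − 2 = 1743 (labels ;00/;01 skipped at this minute). Total = 53946 + 3598 + 1743 = 59287.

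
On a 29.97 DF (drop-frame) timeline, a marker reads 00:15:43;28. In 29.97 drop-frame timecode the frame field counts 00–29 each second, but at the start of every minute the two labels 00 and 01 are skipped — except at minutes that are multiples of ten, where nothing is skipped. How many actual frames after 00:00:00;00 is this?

Complete 10-minute blocks: 1, each 17982 frames → 17982.
Remaining 5 whole minutes in the current block: 1800 + 4 × 1798 = 8992 frames.
Within the current minute: 43 × 30 + 28 − 2 = 1316 (labels ;00/;01 skipped at this minute). Total = 17982 + 8992 + 1316 = 28290.

28290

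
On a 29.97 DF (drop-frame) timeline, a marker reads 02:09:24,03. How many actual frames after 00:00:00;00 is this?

232689

Complete 10-minute blocks: 12, each 17982 frames → 215784.
Remaining 9 whole minutes in the current block: 1800 + 8 × 1798 = 16184 frames.
Within the current minute: 24 × 30 + 3 − 2 = 721 (labels ;00/;01 skipped at this minute). Total = 215784 + 16184 + 721 = 232689.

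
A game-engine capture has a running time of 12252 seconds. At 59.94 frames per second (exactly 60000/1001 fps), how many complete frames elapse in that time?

734385 frames

Frames = 12252 × 60000/1001 = 735120000/1001 ≈ 734385.6144.
Complete frames: 734385.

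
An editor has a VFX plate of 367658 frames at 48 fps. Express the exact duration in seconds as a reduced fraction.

183829/24 seconds

Running time = 367658 ÷ (48) = 367658 × 1/48 = 183829/24 s.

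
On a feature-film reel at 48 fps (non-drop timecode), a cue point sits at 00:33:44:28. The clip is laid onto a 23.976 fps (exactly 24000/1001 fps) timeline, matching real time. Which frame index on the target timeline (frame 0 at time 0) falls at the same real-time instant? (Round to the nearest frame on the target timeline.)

Source frame index: (0×3600 + 33×60 + 44) × 48 + 28 = 97180.
Real time: 97180 / (48) = 24295/12 s.
Target frame: (24295/12) × (24000/1001) = 48590000/1001 ≈ 48541.459 → 48541.

frame 48541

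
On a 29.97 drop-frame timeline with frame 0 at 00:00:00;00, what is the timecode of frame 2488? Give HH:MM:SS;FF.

00:01:23;00

Each 10-minute DF block holds 10 × 60 × 30 − 9 × 2 = 17982 frames. 2488 ÷ 17982 → 0 full blocks, remainder 2488.
Within the partial block the first minute is 1800 frames and each further minute 1798, so 1 further minute boundary passed. Total skipped labels = 18 × 0 + 2 × 1 = 2.
Non-drop label index = 2488 + 2 = 2490; at 30 labels/s that is 00:01:23:00, i.e. DF 00:01:23;00.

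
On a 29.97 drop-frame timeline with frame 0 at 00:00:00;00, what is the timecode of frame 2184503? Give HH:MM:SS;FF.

20:14:49;19

Ten DF minutes hold 17982 frames, so frame 2184503 lies in block 121 (frames 2175822–2193803) with 8681 frames into that block.
The block's first minute is 1800 frames and the rest 1798 each; 8681 frames reaches minute 4, so 121 × 18 + 4 × 2 = 2186 labels have been skipped so far.
Adding those back, label number 2184503 + 2186 = 2186689 at 30 labels/s is 72889 s + 19 f = 20 h 14 min 49 s frame 19, i.e. 20:14:49;19.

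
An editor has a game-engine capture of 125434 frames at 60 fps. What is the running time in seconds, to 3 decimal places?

2090.567 seconds

Running time = 125434 × 1/60 = 62717/30 s ≈ 2090.567 s.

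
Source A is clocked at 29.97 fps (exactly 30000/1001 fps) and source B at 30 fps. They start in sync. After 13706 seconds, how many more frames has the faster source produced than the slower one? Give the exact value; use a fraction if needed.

5340/13 frames

A emits 30000/1001 × 13706 = 5340000/13 frames; B emits 30 × 13706 = 411180.
Difference = 5340/13 frames (≈ 410.7692); B is ahead of A.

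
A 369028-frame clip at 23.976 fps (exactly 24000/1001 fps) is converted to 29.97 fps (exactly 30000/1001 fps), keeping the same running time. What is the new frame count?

Target frames = source frames × (target rate / source rate) = 369028 × (30000/1001)/(24000/1001) = 369028 × 5/4 = 461285.

461285 frames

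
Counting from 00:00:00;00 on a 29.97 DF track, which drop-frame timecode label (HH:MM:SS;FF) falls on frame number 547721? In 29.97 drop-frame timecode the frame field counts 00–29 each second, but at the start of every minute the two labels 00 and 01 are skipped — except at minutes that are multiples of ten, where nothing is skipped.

Each 10-minute DF block holds 10 × 60 × 30 − 9 × 2 = 17982 frames. 547721 ÷ 17982 → 30 full blocks, remainder 8261.
Within the partial block the first minute is 1800 frames and each further minute 1798, so 4 further minute boundaries passed. Total skipped labels = 18 × 30 + 2 × 4 = 548.
Non-drop label index = 547721 + 548 = 548269; at 30 labels/s that is 05:04:35:19, i.e. DF 05:04:35;19.

05:04:35;19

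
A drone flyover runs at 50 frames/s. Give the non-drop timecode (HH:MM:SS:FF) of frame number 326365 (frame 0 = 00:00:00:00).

01:48:47:15

326365 ÷ 50 = 6527 full seconds, remainder 15 frames.
6527 s = 1 h 48 min 47 s.
Timecode: 01:48:47:15.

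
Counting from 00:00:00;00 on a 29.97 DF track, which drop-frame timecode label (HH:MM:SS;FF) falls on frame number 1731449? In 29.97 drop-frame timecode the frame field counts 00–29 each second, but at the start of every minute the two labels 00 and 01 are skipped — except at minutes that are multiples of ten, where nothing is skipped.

Ten DF minutes hold 17982 frames, so frame 1731449 lies in block 96 (frames 1726272–1744253) with 5177 frames into that block.
The block's first minute is 1800 frames and the rest 1798 each; 5177 frames reaches minute 2, so 96 × 18 + 2 × 2 = 1732 labels have been skipped so far.
Adding those back, label number 1731449 + 1732 = 1733181 at 30 labels/s is 57772 s + 21 f = 16 h 2 min 52 s frame 21, i.e. 16:02:52;21.

16:02:52;21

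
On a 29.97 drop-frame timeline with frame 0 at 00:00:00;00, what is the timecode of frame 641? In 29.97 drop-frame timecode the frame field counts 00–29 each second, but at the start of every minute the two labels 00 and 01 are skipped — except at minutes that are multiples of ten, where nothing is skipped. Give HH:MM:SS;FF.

Ten DF minutes hold 17982 frames, so frame 641 lies in block 0 (frames 0–17981) with 641 frames into that block.
The block's first minute is 1800 frames and the rest 1798 each; 641 frames reaches minute 0, so 0 × 18 + 0 × 2 = 0 labels have been skipped so far.
Adding those back, label number 641 + 0 = 641 at 30 labels/s is 21 s + 11 f = 0 h 0 min 21 s frame 11, i.e. 00:00:21;11.

00:00:21;11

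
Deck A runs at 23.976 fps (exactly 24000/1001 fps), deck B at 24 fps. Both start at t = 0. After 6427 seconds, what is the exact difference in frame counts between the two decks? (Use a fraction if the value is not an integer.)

A emits 24000/1001 × 6427 = 154248000/1001 frames; B emits 24 × 6427 = 154248.
Difference = 154248/1001 frames (≈ 154.0939); B is ahead of A.

154248/1001 frames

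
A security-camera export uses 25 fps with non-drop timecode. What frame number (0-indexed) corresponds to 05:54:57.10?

frame 532435

Total seconds to the label: (5 × 3600 + 54 × 60 + 57) = 21297.
Frame index = 21297 × 25 + 10 = 532435.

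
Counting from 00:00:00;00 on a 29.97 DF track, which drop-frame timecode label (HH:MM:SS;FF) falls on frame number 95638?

Each 10-minute DF block holds 10 × 60 × 30 − 9 × 2 = 17982 frames. 95638 ÷ 17982 → 5 full blocks, remainder 5728.
Within the partial block the first minute is 1800 frames and each further minute 1798, so 3 further minute boundaries passed. Total skipped labels = 18 × 5 + 2 × 3 = 96.
Non-drop label index = 95638 + 96 = 95734; at 30 labels/s that is 00:53:11:04, i.e. DF 00:53:11;04.

00:53:11;04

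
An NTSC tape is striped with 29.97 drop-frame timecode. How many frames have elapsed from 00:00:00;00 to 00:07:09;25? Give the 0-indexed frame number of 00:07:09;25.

12881

Complete 10-minute blocks: 0, each 17982 frames → 0.
Remaining 7 whole minutes in the current block: 1800 + 6 × 1798 = 12588 frames.
Within the current minute: 9 × 30 + 25 − 2 = 293 (labels ;00/;01 skipped at this minute). Total = 0 + 12588 + 293 = 12881.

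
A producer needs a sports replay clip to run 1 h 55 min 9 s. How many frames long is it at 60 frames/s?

1 h 55 min 9 s = 6909 s.
Frames = 6909 × 60 = 414540.

414540 frames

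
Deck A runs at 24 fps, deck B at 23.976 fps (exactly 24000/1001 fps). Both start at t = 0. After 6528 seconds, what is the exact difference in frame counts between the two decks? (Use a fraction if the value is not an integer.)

156672/1001 frames

A emits 24 × 6528 = 156672 frames; B emits 24000/1001 × 6528 = 156672000/1001.
Difference = 156672/1001 frames (≈ 156.5155); B is behind A.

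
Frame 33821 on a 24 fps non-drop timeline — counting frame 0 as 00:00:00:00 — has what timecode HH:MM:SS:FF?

00:23:29:05

33821 ÷ 24 = 1409 full seconds, remainder 5 frames.
1409 s = 0 h 23 min 29 s.
Timecode: 00:23:29:05.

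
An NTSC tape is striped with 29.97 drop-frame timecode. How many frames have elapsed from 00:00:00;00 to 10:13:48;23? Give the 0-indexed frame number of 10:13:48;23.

Complete 10-minute blocks: 61, each 17982 frames → 1096902.
Remaining 3 whole minutes in the current block: 1800 + 2 × 1798 = 5396 frames.
Within the current minute: 48 × 30 + 23 − 2 = 1461 (labels ;00/;01 skipped at this minute). Total = 1096902 + 5396 + 1461 = 1103759.

1103759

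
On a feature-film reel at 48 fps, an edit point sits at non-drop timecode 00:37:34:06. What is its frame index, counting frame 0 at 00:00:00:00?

Total seconds to the label: (0 × 3600 + 37 × 60 + 34) = 2254.
Frame index = 2254 × 48 + 6 = 108198.

108198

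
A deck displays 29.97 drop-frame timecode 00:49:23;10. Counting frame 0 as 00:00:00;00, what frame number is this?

88810

Complete 10-minute blocks: 4, each 17982 frames → 71928.
Remaining 9 whole minutes in the current block: 1800 + 8 × 1798 = 16184 frames.
Within the current minute: 23 × 30 + 10 − 2 = 698 (labels ;00/;01 skipped at this minute). Total = 71928 + 16184 + 698 = 88810.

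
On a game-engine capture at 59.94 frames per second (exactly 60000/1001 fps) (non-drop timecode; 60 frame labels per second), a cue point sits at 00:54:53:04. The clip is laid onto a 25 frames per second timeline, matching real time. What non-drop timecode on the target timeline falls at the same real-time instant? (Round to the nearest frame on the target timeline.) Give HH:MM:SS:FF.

Source frame index: (0×3600 + 54×60 + 53) × 60 + 4 = 197584.
Real time: 197584 / (60000/1001) = 12361349/3750 s.
Target frame: (12361349/3750) × (25) = 12361349/150 ≈ 82408.993 → 82409.
At 25 labels/s: frame 82409 → 00:54:56:09.

00:54:56:09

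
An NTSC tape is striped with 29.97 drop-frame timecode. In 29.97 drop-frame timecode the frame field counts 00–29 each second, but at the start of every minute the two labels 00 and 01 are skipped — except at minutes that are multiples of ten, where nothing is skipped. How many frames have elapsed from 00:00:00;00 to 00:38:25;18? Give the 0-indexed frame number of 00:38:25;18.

69098

As if non-drop at 30 labels/s: (0 × 3600 + 38 × 60 + 25) × 30 + 18 = 69168.
Minute boundaries passed: 38; those not divisible by 10: 38 − 3 = 35; dropped labels = 2 × 35 = 70.
Actual frame index = 69168 − 70 = 69098.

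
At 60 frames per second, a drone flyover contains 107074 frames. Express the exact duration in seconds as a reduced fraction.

Running time = 107074 ÷ (60) = 107074 × 1/60 = 53537/30 s.

53537/30 seconds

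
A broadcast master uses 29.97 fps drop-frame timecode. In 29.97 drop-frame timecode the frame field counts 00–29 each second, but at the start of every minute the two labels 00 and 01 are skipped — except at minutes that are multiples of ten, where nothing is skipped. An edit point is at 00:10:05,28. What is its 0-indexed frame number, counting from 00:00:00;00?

18160

Complete 10-minute blocks: 1, each 17982 frames → 17982.
Remaining 0 whole minutes in the current block: 0 frames.
Within the current minute: 5 × 30 + 28 = 178. Total = 17982 + 0 + 178 = 18160.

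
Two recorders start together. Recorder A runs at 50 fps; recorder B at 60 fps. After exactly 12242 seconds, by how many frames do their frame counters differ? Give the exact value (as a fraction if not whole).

122420 frames

A emits 50 × 12242 = 612100 frames; B emits 60 × 12242 = 734520.
Difference = 122420 frames; B is ahead of A.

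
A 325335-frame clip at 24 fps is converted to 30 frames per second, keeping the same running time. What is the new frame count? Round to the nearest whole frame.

Frames at target rate = 325335 × (30) / (24) = 1626675/4 ≈ 406668.750.
Nearest whole frame: 406669.

406669 frames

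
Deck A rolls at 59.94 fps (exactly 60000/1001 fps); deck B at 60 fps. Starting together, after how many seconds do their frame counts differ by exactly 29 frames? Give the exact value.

The gap grows by |60 − 60000/1001| = 60/1001 frames per second.
Time for a 29-frame gap: 29 ÷ (60/1001) = 29029/60 s.

29029/60 seconds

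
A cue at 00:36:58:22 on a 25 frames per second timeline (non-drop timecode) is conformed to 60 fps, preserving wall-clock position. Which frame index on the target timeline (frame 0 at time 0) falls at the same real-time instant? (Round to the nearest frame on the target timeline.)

Source frame index: (0×3600 + 36×60 + 58) × 25 + 22 = 55472.
Real time: 55472 / (25) = 55472/25 s.
Target frame: (55472/25) × (60) = 665664/5 ≈ 133132.800 → 133133.

frame 133133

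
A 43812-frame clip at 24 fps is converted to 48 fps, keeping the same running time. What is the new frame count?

87624 frames

Target frames = source frames × (target rate / source rate) = 43812 × (48)/(24) = 43812 × 2 = 87624.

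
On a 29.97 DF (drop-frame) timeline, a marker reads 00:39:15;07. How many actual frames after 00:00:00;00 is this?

70585

As if non-drop at 30 labels/s: (0 × 3600 + 39 × 60 + 15) × 30 + 7 = 70657.
Minute boundaries passed: 39; those not divisible by 10: 39 − 3 = 36; dropped labels = 2 × 36 = 72.
Actual frame index = 70657 − 72 = 70585.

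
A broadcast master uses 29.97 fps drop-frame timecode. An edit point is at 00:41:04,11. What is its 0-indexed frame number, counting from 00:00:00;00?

As if non-drop at 30 labels/s: (0 × 3600 + 41 × 60 + 4) × 30 + 11 = 73931.
Minute boundaries passed: 41; those not divisible by 10: 41 − 4 = 37; dropped labels = 2 × 37 = 74.
Actual frame index = 73931 − 74 = 73857.

73857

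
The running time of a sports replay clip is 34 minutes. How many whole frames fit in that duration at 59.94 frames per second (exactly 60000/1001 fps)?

34 min = 2040 s.
Frames = 2040 × 60000/1001 = 122400000/1001 ≈ 122277.7223.
Complete frames: 122277.

122277 frames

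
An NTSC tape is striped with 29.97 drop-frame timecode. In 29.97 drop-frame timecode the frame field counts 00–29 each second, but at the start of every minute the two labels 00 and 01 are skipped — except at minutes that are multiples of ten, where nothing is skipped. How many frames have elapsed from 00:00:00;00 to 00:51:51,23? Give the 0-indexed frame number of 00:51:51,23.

93261

Complete 10-minute blocks: 5, each 17982 frames → 89910.
Remaining 1 whole minute in the current block: 1800 + 0 × 1798 = 1800 frames.
Within the current minute: 51 × 30 + 23 − 2 = 1551 (labels ;00/;01 skipped at this minute). Total = 89910 + 1800 + 1551 = 93261.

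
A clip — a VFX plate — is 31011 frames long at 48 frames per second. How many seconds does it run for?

Running time = 31011 / (48) = 646.0625 s.

646.0625 seconds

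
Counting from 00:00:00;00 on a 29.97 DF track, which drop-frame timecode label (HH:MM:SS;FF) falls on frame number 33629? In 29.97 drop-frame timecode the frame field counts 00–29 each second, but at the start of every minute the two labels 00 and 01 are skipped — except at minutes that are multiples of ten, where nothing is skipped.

00:18:42;03

Ten DF minutes hold 17982 frames, so frame 33629 lies in block 1 (frames 17982–35963) with 15647 frames into that block.
The block's first minute is 1800 frames and the rest 1798 each; 15647 frames reaches minute 8, so 1 × 18 + 8 × 2 = 34 labels have been skipped so far.
Adding those back, label number 33629 + 34 = 33663 at 30 labels/s is 1122 s + 3 f = 0 h 18 min 42 s frame 3, i.e. 00:18:42;03.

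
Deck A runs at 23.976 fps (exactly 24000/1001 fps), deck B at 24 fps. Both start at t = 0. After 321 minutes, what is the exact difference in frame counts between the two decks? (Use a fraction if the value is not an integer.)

462240/1001 frames

321 min = 19260 s.
A emits 24000/1001 × 19260 = 462240000/1001 frames; B emits 24 × 19260 = 462240.
Difference = 462240/1001 frames (≈ 461.7782); B is ahead of A.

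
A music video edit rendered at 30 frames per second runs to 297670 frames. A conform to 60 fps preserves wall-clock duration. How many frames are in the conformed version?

Frames at target rate = 297670 × (60) / (30) = 595340.

595340 frames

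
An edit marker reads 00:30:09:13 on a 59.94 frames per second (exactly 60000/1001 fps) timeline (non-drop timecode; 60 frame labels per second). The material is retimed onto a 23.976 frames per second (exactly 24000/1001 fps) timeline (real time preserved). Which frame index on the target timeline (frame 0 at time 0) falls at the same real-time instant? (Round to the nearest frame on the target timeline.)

frame 43421

Source frame index: (0×3600 + 30×60 + 9) × 60 + 13 = 108553.
Real time: 108553 / (60000/1001) = 108661553/60000 s.
Target frame: (108661553/60000) × (24000/1001) = 217106/5 ≈ 43421.200 → 43421.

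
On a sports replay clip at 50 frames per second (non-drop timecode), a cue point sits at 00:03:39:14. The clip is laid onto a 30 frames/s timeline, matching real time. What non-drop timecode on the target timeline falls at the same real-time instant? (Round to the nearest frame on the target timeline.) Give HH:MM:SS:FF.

00:03:39:08

Source frame index: (0×3600 + 3×60 + 39) × 50 + 14 = 10964.
Real time: 10964 / (50) = 5482/25 s.
Target frame: (5482/25) × (30) = 32892/5 ≈ 6578.400 → 6578.
At 30 labels/s: frame 6578 → 00:03:39:08.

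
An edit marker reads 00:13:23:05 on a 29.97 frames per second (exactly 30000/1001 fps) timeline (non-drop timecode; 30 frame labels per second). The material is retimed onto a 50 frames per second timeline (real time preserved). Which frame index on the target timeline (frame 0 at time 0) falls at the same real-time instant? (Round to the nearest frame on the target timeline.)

frame 40198

Source frame index: (0×3600 + 13×60 + 23) × 30 + 5 = 24095.
Real time: 24095 / (30000/1001) = 4823819/6000 s.
Target frame: (4823819/6000) × (50) = 4823819/120 ≈ 40198.492 → 40198.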